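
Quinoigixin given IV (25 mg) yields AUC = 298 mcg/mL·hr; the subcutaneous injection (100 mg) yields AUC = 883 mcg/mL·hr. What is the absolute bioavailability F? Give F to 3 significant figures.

F = 0.741

F = (AUC_ev / D_ev) / (AUC_iv / D_iv)
  = (883/100) / (298/25)
  = 8.83 / 11.92 = 0.7408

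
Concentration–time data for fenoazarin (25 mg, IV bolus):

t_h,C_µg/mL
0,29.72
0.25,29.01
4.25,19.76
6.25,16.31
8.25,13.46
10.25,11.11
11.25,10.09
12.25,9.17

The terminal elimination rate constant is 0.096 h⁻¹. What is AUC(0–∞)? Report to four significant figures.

AUC = 311.0 µg/mL·h

Trapezoidal AUC_0→12.25:
  [0→0.25]: (29.72+29.01)/2 × 0.25 = 7.34125
  [0.25→4.25]: (29.01+19.76)/2 × 4 = 97.54
  [4.25→6.25]: (19.76+16.31)/2 × 2 = 36.07
  [6.25→8.25]: (16.31+13.46)/2 × 2 = 29.77
  [8.25→10.25]: (13.46+11.11)/2 × 2 = 24.57
  [10.25→11.25]: (11.11+10.09)/2 × 1 = 10.6
  [11.25→12.25]: (10.09+9.17)/2 × 1 = 9.63
  Sum = 215.52125 µg/mL·h
Extrapolated tail: C_last / k_e = 9.17 / 0.096 = 95.521
AUC_0→∞ = 215.52125 + 95.521 = 311.04225 µg/mL·h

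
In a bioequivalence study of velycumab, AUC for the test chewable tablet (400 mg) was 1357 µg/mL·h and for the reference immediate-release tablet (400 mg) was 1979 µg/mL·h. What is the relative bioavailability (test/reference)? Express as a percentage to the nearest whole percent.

F_rel = (AUC_test/D_test) / (AUC_ref/D_ref)
      = (1357/400) / (1979/400)
      = 3.3925 / 4.9475 = 0.6857 = 68.57%

F_rel = 69%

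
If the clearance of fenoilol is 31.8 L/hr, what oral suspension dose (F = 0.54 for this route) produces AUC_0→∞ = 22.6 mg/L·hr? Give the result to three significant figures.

Dose = CL × AUC_0→∞ / F
     = 31.8 × 22.6 / 0.54 = 1330.89 mg

Dose = 1330 mg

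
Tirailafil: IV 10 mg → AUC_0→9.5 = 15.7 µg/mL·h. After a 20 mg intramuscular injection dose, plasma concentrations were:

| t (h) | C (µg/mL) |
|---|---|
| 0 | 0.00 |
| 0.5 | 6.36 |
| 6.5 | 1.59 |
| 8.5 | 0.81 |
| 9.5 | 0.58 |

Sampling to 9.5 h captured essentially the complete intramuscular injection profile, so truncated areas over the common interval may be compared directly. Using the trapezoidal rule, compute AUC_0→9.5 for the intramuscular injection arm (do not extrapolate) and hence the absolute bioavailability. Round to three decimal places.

Trapezoidal AUC_0→9.5 (intramuscular injection):
  [0→0.5]: (0.00+6.36)/2 × 0.5 = 1.59
  [0.5→6.5]: (6.36+1.59)/2 × 6 = 23.85
  [6.5→8.5]: (1.59+0.81)/2 × 2 = 2.4
  [8.5→9.5]: (0.81+0.58)/2 × 1 = 0.695
  Sum = 28.535 µg/mL·h
F = (AUC_ev/D_ev)/(AUC_iv/D_iv) = (28.535/20)/(15.7/10) = 1.42675/1.57 = 0.9088

F = 0.909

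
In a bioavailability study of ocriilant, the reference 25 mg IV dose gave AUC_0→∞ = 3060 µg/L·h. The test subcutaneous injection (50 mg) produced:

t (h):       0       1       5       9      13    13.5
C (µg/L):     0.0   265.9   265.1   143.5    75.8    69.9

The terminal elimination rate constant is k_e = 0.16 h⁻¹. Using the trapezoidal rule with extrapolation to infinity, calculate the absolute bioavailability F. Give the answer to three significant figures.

Trapezoidal AUC_0→13.5 (subcutaneous injection):
  [0→1]: (0.0+265.9)/2 × 1 = 132.95
  [1→5]: (265.9+265.1)/2 × 4 = 1062.0
  [5→9]: (265.1+143.5)/2 × 4 = 817.2
  [9→13]: (143.5+75.8)/2 × 4 = 438.6
  [13→13.5]: (75.8+69.9)/2 × 0.5 = 36.425
  Sum = 2487.175 µg/L·h
Tail: C_last/k_e = 69.9/0.16 = 436.875
AUC_0→∞ (subcutaneous injection) = 2487.175 + 436.875 = 2924.05 µg/L·h
F = (AUC_ev/D_ev)/(AUC_iv/D_iv) = (2924.05/50)/(3060/25) = 58.481/122.4 = 0.4778

F = 0.478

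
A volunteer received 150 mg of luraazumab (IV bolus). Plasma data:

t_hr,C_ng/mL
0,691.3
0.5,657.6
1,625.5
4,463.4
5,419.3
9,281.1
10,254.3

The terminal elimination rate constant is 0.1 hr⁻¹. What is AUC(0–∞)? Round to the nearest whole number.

Trapezoidal AUC_0→10:
  [0→0.5]: (691.3+657.6)/2 × 0.5 = 337.225
  [0.5→1]: (657.6+625.5)/2 × 0.5 = 320.775
  [1→4]: (625.5+463.4)/2 × 3 = 1633.35
  [4→5]: (463.4+419.3)/2 × 1 = 441.35
  [5→9]: (419.3+281.1)/2 × 4 = 1400.8
  [9→10]: (281.1+254.3)/2 × 1 = 267.7
  Sum = 4401.2 ng/mL·hr
Extrapolated tail: C_last / k_e = 254.3 / 0.1 = 2543.000
AUC_0→∞ = 4401.2 + 2543.000 = 6944.2 ng/mL·hr

AUC = 6944 ng/mL·hr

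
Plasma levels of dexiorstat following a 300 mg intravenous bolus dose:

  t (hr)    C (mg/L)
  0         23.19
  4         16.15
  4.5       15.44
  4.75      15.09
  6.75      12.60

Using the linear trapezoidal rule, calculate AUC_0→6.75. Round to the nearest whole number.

Trapezoidal AUC_0→6.75:
  [0→4]: (23.19+16.15)/2 × 4 = 78.68
  [4→4.5]: (16.15+15.44)/2 × 0.5 = 7.8975
  [4.5→4.75]: (15.44+15.09)/2 × 0.25 = 3.81625
  [4.75→6.75]: (15.09+12.60)/2 × 2 = 27.69
  Sum = 118.08375 mg/L·hr

AUC = 118 mg/L·hr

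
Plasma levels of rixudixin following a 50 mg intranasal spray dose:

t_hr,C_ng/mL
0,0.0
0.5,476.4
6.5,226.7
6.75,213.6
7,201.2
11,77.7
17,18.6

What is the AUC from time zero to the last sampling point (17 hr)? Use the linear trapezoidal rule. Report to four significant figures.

Trapezoidal AUC_0→17:
  [0→0.5]: (0.0+476.4)/2 × 0.5 = 119.1
  [0.5→6.5]: (476.4+226.7)/2 × 6 = 2109.3
  [6.5→6.75]: (226.7+213.6)/2 × 0.25 = 55.0375
  [6.75→7]: (213.6+201.2)/2 × 0.25 = 51.85
  [7→11]: (201.2+77.7)/2 × 4 = 557.8
  [11→17]: (77.7+18.6)/2 × 6 = 288.9
  Sum = 3181.9875 ng/mL·hr

AUC = 3182 ng/mL·hr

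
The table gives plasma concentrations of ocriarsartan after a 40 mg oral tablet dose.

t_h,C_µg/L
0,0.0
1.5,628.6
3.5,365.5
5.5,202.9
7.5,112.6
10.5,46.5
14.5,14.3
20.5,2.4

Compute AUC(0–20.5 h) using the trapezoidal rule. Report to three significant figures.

Trapezoidal AUC_0→20.5:
  [0→1.5]: (0.0+628.6)/2 × 1.5 = 471.45
  [1.5→3.5]: (628.6+365.5)/2 × 2 = 994.1
  [3.5→5.5]: (365.5+202.9)/2 × 2 = 568.4
  [5.5→7.5]: (202.9+112.6)/2 × 2 = 315.5
  [7.5→10.5]: (112.6+46.5)/2 × 3 = 238.65
  [10.5→14.5]: (46.5+14.3)/2 × 4 = 121.6
  [14.5→20.5]: (14.3+2.4)/2 × 6 = 50.1
  Sum = 2759.8 µg/L·h

AUC = 2760 µg/L·h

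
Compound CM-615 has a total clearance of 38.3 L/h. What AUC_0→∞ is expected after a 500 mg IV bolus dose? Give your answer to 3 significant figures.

AUC = 13.1 mg/L·h

AUC_0→∞ = Dose_iv / CL
        = 500 / 38.3 = 13.0548 mg/L·h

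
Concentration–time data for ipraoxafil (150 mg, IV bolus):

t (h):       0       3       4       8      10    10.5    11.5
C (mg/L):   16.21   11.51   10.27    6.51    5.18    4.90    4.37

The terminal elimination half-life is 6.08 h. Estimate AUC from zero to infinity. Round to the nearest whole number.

AUC = 143 mg/L·h

Trapezoidal AUC_0→11.5:
  [0→3]: (16.21+11.51)/2 × 3 = 41.58
  [3→4]: (11.51+10.27)/2 × 1 = 10.89
  [4→8]: (10.27+6.51)/2 × 4 = 33.56
  [8→10]: (6.51+5.18)/2 × 2 = 11.69
  [10→10.5]: (5.18+4.90)/2 × 0.5 = 2.52
  [10.5→11.5]: (4.90+4.37)/2 × 1 = 4.635
  Sum = 104.875 mg/L·h
k_e = ln2 / t½ = 0.693147 / 6.08 = 0.1140 h^-1
Extrapolated tail: C_last / k_e = 4.37 / 0.114 = 38.333
AUC_0→∞ = 104.875 + 38.333 = 143.208 mg/L·h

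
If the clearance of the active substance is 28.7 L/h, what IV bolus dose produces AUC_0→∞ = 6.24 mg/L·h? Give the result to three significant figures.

Dose = 179 mg

Dose_iv = CL × AUC_0→∞
     = 28.7 × 6.24 = 179.088 mg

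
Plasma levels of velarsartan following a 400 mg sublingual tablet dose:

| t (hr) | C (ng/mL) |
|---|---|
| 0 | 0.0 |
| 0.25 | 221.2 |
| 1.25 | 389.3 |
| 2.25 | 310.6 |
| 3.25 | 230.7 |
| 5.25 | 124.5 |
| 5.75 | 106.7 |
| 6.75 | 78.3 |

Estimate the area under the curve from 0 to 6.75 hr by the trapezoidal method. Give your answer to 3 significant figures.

Trapezoidal AUC_0→6.75:
  [0→0.25]: (0.0+221.2)/2 × 0.25 = 27.65
  [0.25→1.25]: (221.2+389.3)/2 × 1 = 305.25
  [1.25→2.25]: (389.3+310.6)/2 × 1 = 349.95
  [2.25→3.25]: (310.6+230.7)/2 × 1 = 270.65
  [3.25→5.25]: (230.7+124.5)/2 × 2 = 355.2
  [5.25→5.75]: (124.5+106.7)/2 × 0.5 = 57.8
  [5.75→6.75]: (106.7+78.3)/2 × 1 = 92.5
  Sum = 1459.0 ng/mL·hr

AUC = 1460 ng/mL·hr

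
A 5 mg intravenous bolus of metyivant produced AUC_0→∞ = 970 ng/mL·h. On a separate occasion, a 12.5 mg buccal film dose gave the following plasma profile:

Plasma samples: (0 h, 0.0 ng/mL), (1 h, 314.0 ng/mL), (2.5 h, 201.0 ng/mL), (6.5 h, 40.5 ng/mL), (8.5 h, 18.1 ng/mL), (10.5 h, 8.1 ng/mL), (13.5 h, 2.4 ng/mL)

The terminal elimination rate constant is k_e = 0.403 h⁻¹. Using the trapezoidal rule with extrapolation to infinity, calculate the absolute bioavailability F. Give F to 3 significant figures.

Trapezoidal AUC_0→13.5 (buccal film):
  [0→1]: (0.0+314.0)/2 × 1 = 157.0
  [1→2.5]: (314.0+201.0)/2 × 1.5 = 386.25
  [2.5→6.5]: (201.0+40.5)/2 × 4 = 483.0
  [6.5→8.5]: (40.5+18.1)/2 × 2 = 58.6
  [8.5→10.5]: (18.1+8.1)/2 × 2 = 26.2
  [10.5→13.5]: (8.1+2.4)/2 × 3 = 15.75
  Sum = 1126.8 ng/mL·h
Tail: C_last/k_e = 2.4/0.403 = 5.955
AUC_0→∞ (buccal film) = 1126.8 + 5.955 = 1132.755 ng/mL·h
F = (AUC_ev/D_ev)/(AUC_iv/D_iv) = (1132.755/12.5)/(970/5) = 90.6204/194 = 0.4671

F = 0.467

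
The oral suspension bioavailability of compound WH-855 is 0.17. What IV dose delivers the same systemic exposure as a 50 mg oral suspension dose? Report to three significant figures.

D_iv = 8.50 mg

Systemic exposure from an extravascular dose = F × D_ev, so the equivalent IV dose is F × D_ev.
D_iv = F × D_ev = 0.17 × 50 = 8.5 mg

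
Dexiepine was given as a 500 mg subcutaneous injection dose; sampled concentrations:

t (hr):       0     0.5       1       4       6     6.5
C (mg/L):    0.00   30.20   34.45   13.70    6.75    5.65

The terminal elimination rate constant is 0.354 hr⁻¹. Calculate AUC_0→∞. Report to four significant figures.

AUC = 135.4 mg/L·hr

Trapezoidal AUC_0→6.5:
  [0→0.5]: (0.00+30.20)/2 × 0.5 = 7.55
  [0.5→1]: (30.20+34.45)/2 × 0.5 = 16.1625
  [1→4]: (34.45+13.70)/2 × 3 = 72.225
  [4→6]: (13.70+6.75)/2 × 2 = 20.45
  [6→6.5]: (6.75+5.65)/2 × 0.5 = 3.1
  Sum = 119.4875 mg/L·hr
Extrapolated tail: C_last / k_e = 5.65 / 0.354 = 15.960
AUC_0→∞ = 119.4875 + 15.960 = 135.4475 mg/L·hr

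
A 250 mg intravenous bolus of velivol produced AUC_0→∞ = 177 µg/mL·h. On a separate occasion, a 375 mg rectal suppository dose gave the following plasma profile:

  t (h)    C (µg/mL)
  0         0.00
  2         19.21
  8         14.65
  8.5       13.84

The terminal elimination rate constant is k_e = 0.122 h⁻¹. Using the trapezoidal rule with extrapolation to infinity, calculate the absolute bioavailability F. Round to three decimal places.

F = 0.909

Trapezoidal AUC_0→8.5 (rectal suppository):
  [0→2]: (0.00+19.21)/2 × 2 = 19.21
  [2→8]: (19.21+14.65)/2 × 6 = 101.58
  [8→8.5]: (14.65+13.84)/2 × 0.5 = 7.1225
  Sum = 127.9125 µg/mL·h
Tail: C_last/k_e = 13.84/0.122 = 113.443
AUC_0→∞ (rectal suppository) = 127.9125 + 113.443 = 241.3555 µg/mL·h
F = (AUC_ev/D_ev)/(AUC_iv/D_iv) = (241.3555/375)/(177/250) = 0.643615/0.708 = 0.9091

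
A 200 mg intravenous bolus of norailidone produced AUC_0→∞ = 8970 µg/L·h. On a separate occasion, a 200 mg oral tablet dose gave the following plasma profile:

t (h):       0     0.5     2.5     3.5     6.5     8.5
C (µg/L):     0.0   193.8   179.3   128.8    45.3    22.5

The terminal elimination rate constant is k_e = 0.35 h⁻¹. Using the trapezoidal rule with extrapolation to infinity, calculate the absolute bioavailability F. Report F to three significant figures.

F = 0.108

Trapezoidal AUC_0→8.5 (oral tablet):
  [0→0.5]: (0.0+193.8)/2 × 0.5 = 48.45
  [0.5→2.5]: (193.8+179.3)/2 × 2 = 373.1
  [2.5→3.5]: (179.3+128.8)/2 × 1 = 154.05
  [3.5→6.5]: (128.8+45.3)/2 × 3 = 261.15
  [6.5→8.5]: (45.3+22.5)/2 × 2 = 67.8
  Sum = 904.55 µg/L·h
Tail: C_last/k_e = 22.5/0.35 = 64.286
AUC_0→∞ (oral tablet) = 904.55 + 64.286 = 968.836 µg/L·h
F = (AUC_ev/D_ev)/(AUC_iv/D_iv) = (968.836/200)/(8970/200) = 4.84418/44.85 = 0.1080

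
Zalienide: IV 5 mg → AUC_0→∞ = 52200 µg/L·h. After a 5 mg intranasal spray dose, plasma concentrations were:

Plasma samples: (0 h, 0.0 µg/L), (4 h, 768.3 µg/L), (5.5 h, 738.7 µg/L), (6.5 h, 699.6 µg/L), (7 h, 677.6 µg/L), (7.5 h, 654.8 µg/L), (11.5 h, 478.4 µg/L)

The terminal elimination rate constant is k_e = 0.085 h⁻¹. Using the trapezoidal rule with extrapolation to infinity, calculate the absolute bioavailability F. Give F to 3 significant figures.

Trapezoidal AUC_0→11.5 (intranasal spray):
  [0→4]: (0.0+768.3)/2 × 4 = 1536.6
  [4→5.5]: (768.3+738.7)/2 × 1.5 = 1130.25
  [5.5→6.5]: (738.7+699.6)/2 × 1 = 719.15
  [6.5→7]: (699.6+677.6)/2 × 0.5 = 344.3
  [7→7.5]: (677.6+654.8)/2 × 0.5 = 333.1
  [7.5→11.5]: (654.8+478.4)/2 × 4 = 2266.4
  Sum = 6329.8 µg/L·h
Tail: C_last/k_e = 478.4/0.085 = 5628.235
AUC_0→∞ (intranasal spray) = 6329.8 + 5628.235 = 11958.035 µg/L·h
F = (AUC_ev/D_ev)/(AUC_iv/D_iv) = (11958.035/5)/(52200/5) = 2391.607/10440 = 0.2291

F = 0.229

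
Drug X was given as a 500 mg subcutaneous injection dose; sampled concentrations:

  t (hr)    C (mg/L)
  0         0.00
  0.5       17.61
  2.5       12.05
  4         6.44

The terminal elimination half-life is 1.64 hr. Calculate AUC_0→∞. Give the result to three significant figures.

AUC = 63.2 mg/L·hr

Trapezoidal AUC_0→4:
  [0→0.5]: (0.00+17.61)/2 × 0.5 = 4.4025
  [0.5→2.5]: (17.61+12.05)/2 × 2 = 29.66
  [2.5→4]: (12.05+6.44)/2 × 1.5 = 13.8675
  Sum = 47.93 mg/L·hr
k_e = ln2 / t½ = 0.693147 / 1.64 = 0.4227 hr^-1
Extrapolated tail: C_last / k_e = 6.44 / 0.4227 = 15.235
AUC_0→∞ = 47.93 + 15.235 = 63.165 mg/L·hr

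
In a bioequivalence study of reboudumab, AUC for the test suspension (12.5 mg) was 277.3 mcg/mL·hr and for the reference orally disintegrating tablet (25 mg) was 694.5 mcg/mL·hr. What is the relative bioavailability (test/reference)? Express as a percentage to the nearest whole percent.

F_rel = (AUC_test/D_test) / (AUC_ref/D_ref)
      = (277.3/12.5) / (694.5/25)
      = 22.184 / 27.78 = 0.7986 = 79.86%

F_rel = 80%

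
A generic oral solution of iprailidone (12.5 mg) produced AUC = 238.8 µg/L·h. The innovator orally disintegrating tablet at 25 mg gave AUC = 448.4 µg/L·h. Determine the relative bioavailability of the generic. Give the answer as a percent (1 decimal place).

F_rel = (AUC_test/D_test) / (AUC_ref/D_ref)
      = (238.8/12.5) / (448.4/25)
      = 19.104 / 17.936 = 1.0651 = 106.51%

F_rel = 106.5%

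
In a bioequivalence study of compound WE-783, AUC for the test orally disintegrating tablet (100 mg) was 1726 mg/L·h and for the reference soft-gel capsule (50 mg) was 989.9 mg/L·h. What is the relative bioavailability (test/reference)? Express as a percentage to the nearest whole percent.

F_rel = (AUC_test/D_test) / (AUC_ref/D_ref)
      = (1726/100) / (989.9/50)
      = 17.26 / 19.798 = 0.8718 = 87.18%

F_rel = 87%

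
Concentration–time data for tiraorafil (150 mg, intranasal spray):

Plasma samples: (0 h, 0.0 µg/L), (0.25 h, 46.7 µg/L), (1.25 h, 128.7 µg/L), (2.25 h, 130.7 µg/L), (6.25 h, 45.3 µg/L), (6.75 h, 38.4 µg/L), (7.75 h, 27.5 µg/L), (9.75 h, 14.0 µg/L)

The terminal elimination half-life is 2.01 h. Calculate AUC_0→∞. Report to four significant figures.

Trapezoidal AUC_0→9.75:
  [0→0.25]: (0.0+46.7)/2 × 0.25 = 5.8375
  [0.25→1.25]: (46.7+128.7)/2 × 1 = 87.7
  [1.25→2.25]: (128.7+130.7)/2 × 1 = 129.7
  [2.25→6.25]: (130.7+45.3)/2 × 4 = 352.0
  [6.25→6.75]: (45.3+38.4)/2 × 0.5 = 20.925
  [6.75→7.75]: (38.4+27.5)/2 × 1 = 32.95
  [7.75→9.75]: (27.5+14.0)/2 × 2 = 41.5
  Sum = 670.6125 µg/L·h
k_e = ln2 / t½ = 0.693147 / 2.01 = 0.3448 h^-1
Extrapolated tail: C_last / k_e = 14.0 / 0.3448 = 40.603
AUC_0→∞ = 670.6125 + 40.603 = 711.2155 µg/L·h

AUC = 711.2 µg/L·h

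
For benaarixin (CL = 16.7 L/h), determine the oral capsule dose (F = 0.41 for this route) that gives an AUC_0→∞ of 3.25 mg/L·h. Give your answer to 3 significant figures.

Dose = CL × AUC_0→∞ / F
     = 16.7 × 3.25 / 0.41 = 132.378 mg

Dose = 132 mg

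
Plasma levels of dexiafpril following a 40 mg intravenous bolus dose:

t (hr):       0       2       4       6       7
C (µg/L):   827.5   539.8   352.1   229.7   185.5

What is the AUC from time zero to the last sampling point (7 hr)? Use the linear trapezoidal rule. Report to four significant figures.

Trapezoidal AUC_0→7:
  [0→2]: (827.5+539.8)/2 × 2 = 1367.3
  [2→4]: (539.8+352.1)/2 × 2 = 891.9
  [4→6]: (352.1+229.7)/2 × 2 = 581.8
  [6→7]: (229.7+185.5)/2 × 1 = 207.6
  Sum = 3048.6 µg/L·hr

AUC = 3049 µg/L·hr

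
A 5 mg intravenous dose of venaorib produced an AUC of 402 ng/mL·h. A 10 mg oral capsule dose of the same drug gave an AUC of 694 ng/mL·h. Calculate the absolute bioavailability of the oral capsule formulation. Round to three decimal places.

F = (AUC_ev / D_ev) / (AUC_iv / D_iv)
  = (694/10) / (402/5)
  = 69.4 / 80.4 = 0.8632

F = 0.863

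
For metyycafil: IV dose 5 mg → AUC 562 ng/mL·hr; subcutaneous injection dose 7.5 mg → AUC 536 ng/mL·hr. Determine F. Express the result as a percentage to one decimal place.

F = (AUC_ev / D_ev) / (AUC_iv / D_iv)
  = (536/7.5) / (562/5)
  = 71.4667 / 112.4 = 0.6358
  = 63.58%

F = 63.6%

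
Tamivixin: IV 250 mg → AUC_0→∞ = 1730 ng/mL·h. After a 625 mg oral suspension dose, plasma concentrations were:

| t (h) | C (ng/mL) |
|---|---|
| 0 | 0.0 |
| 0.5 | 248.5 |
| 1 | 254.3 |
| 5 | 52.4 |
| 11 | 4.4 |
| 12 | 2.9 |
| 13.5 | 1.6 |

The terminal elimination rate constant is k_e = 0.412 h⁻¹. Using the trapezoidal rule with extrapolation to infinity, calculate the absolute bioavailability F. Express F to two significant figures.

Trapezoidal AUC_0→13.5 (oral suspension):
  [0→0.5]: (0.0+248.5)/2 × 0.5 = 62.125
  [0.5→1]: (248.5+254.3)/2 × 0.5 = 125.7
  [1→5]: (254.3+52.4)/2 × 4 = 613.4
  [5→11]: (52.4+4.4)/2 × 6 = 170.4
  [11→12]: (4.4+2.9)/2 × 1 = 3.65
  [12→13.5]: (2.9+1.6)/2 × 1.5 = 3.375
  Sum = 978.65 ng/mL·h
Tail: C_last/k_e = 1.6/0.412 = 3.883
AUC_0→∞ (oral suspension) = 978.65 + 3.883 = 982.533 ng/mL·h
F = (AUC_ev/D_ev)/(AUC_iv/D_iv) = (982.533/625)/(1730/250) = 1.5720528/6.92 = 0.2272

F = 0.23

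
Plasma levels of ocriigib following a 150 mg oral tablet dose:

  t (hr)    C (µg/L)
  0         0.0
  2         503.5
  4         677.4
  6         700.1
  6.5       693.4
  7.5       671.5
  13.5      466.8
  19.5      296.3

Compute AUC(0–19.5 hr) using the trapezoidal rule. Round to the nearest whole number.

Trapezoidal AUC_0→19.5:
  [0→2]: (0.0+503.5)/2 × 2 = 503.5
  [2→4]: (503.5+677.4)/2 × 2 = 1180.9
  [4→6]: (677.4+700.1)/2 × 2 = 1377.5
  [6→6.5]: (700.1+693.4)/2 × 0.5 = 348.375
  [6.5→7.5]: (693.4+671.5)/2 × 1 = 682.45
  [7.5→13.5]: (671.5+466.8)/2 × 6 = 3414.9
  [13.5→19.5]: (466.8+296.3)/2 × 6 = 2289.3
  Sum = 9796.925 µg/L·hr

AUC = 9797 µg/L·hr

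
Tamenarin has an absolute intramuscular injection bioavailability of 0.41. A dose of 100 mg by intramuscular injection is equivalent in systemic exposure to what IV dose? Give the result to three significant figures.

D_iv = 41.0 mg

Systemic exposure from an extravascular dose = F × D_ev, so the equivalent IV dose is F × D_ev.
D_iv = F × D_ev = 0.41 × 100 = 41 mg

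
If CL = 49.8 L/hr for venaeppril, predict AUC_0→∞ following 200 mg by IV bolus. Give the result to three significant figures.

AUC_0→∞ = Dose_iv / CL
        = 200 / 49.8 = 4.01606 mg/L·hr

AUC = 4.02 mg/L·hr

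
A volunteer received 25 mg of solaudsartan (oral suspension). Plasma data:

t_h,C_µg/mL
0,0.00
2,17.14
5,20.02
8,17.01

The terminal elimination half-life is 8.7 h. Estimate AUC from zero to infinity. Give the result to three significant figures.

Trapezoidal AUC_0→8:
  [0→2]: (0.00+17.14)/2 × 2 = 17.14
  [2→5]: (17.14+20.02)/2 × 3 = 55.74
  [5→8]: (20.02+17.01)/2 × 3 = 55.545
  Sum = 128.425 µg/mL·h
k_e = ln2 / t½ = 0.693147 / 8.7 = 0.0797 h^-1
Extrapolated tail: C_last / k_e = 17.01 / 0.0797 = 213.425
AUC_0→∞ = 128.425 + 213.425 = 341.85 µg/mL·h

AUC = 342 µg/mL·h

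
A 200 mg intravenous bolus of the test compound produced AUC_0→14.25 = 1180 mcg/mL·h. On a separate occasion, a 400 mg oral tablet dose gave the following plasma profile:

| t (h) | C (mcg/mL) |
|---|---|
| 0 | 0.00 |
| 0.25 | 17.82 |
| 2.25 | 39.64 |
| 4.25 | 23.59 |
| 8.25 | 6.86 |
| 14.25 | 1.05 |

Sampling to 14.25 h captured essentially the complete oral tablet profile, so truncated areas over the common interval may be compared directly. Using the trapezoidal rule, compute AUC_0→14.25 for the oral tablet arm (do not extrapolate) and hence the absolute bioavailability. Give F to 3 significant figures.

F = 0.0879

Trapezoidal AUC_0→14.25 (oral tablet):
  [0→0.25]: (0.00+17.82)/2 × 0.25 = 2.2275
  [0.25→2.25]: (17.82+39.64)/2 × 2 = 57.46
  [2.25→4.25]: (39.64+23.59)/2 × 2 = 63.23
  [4.25→8.25]: (23.59+6.86)/2 × 4 = 60.9
  [8.25→14.25]: (6.86+1.05)/2 × 6 = 23.73
  Sum = 207.5475 mcg/mL·h
F = (AUC_ev/D_ev)/(AUC_iv/D_iv) = (207.5475/400)/(1180/200) = 0.51886875/5.9 = 0.0879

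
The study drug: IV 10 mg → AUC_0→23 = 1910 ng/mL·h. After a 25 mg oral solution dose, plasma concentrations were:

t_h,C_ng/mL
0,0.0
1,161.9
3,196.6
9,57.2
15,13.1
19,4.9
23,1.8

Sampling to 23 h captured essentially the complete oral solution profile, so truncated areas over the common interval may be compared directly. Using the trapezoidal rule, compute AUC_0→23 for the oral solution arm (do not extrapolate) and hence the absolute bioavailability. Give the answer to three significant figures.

Trapezoidal AUC_0→23 (oral solution):
  [0→1]: (0.0+161.9)/2 × 1 = 80.95
  [1→3]: (161.9+196.6)/2 × 2 = 358.5
  [3→9]: (196.6+57.2)/2 × 6 = 761.4
  [9→15]: (57.2+13.1)/2 × 6 = 210.9
  [15→19]: (13.1+4.9)/2 × 4 = 36.0
  [19→23]: (4.9+1.8)/2 × 4 = 13.4
  Sum = 1461.15 ng/mL·h
F = (AUC_ev/D_ev)/(AUC_iv/D_iv) = (1461.15/25)/(1910/10) = 58.446/191 = 0.3060

F = 0.306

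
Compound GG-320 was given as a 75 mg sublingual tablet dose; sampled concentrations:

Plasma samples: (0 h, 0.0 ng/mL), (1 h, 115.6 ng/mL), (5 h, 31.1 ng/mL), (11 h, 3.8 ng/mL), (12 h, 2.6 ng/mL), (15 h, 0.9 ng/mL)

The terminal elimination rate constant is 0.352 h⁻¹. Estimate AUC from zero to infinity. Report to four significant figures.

Trapezoidal AUC_0→15:
  [0→1]: (0.0+115.6)/2 × 1 = 57.8
  [1→5]: (115.6+31.1)/2 × 4 = 293.4
  [5→11]: (31.1+3.8)/2 × 6 = 104.7
  [11→12]: (3.8+2.6)/2 × 1 = 3.2
  [12→15]: (2.6+0.9)/2 × 3 = 5.25
  Sum = 464.35 ng/mL·h
Extrapolated tail: C_last / k_e = 0.9 / 0.352 = 2.557
AUC_0→∞ = 464.35 + 2.557 = 466.907 ng/mL·h

AUC = 466.9 ng/mL·h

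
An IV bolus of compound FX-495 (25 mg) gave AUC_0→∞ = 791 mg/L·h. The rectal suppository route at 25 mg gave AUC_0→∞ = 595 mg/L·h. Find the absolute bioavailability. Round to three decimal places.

F = (AUC_ev / D_ev) / (AUC_iv / D_iv)
  = (595/25) / (791/25)
  = 23.8 / 31.64 = 0.7522

F = 0.752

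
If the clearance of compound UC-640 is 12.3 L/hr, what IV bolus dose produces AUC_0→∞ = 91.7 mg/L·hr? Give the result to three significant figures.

Dose = 1130 mg

Dose_iv = CL × AUC_0→∞
     = 12.3 × 91.7 = 1127.91 mg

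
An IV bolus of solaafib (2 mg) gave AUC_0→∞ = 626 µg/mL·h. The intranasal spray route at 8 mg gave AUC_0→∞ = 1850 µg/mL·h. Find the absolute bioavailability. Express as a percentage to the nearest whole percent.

F = (AUC_ev / D_ev) / (AUC_iv / D_iv)
  = (1850/8) / (626/2)
  = 231.25 / 313 = 0.7388
  = 73.88%

F = 74%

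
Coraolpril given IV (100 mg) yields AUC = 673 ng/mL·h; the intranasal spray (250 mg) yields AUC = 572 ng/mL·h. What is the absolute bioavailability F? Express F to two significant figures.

F = 0.34

F = (AUC_ev / D_ev) / (AUC_iv / D_iv)
  = (572/250) / (673/100)
  = 2.288 / 6.73 = 0.3400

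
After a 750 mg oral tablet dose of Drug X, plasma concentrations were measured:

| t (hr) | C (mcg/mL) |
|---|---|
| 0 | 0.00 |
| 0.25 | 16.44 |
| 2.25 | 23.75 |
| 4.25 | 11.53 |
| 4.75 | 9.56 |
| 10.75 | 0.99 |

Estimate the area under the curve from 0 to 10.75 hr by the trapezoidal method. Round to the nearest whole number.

Trapezoidal AUC_0→10.75:
  [0→0.25]: (0.00+16.44)/2 × 0.25 = 2.055
  [0.25→2.25]: (16.44+23.75)/2 × 2 = 40.19
  [2.25→4.25]: (23.75+11.53)/2 × 2 = 35.28
  [4.25→4.75]: (11.53+9.56)/2 × 0.5 = 5.2725
  [4.75→10.75]: (9.56+0.99)/2 × 6 = 31.65
  Sum = 114.4475 mcg/mL·hr

AUC = 114 mcg/mL·hr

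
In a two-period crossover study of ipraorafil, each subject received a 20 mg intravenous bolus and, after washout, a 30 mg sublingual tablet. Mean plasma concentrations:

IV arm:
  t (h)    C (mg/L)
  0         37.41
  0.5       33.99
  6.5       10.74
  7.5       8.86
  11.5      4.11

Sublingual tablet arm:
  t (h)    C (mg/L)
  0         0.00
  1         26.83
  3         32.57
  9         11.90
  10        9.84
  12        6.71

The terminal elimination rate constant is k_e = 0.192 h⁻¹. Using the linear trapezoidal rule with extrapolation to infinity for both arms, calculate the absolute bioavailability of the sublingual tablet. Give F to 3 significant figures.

Trapezoidal AUC_0→11.5 (IV):
  [0→0.5]: (37.41+33.99)/2 × 0.5 = 17.85
  [0.5→6.5]: (33.99+10.74)/2 × 6 = 134.19
  [6.5→7.5]: (10.74+8.86)/2 × 1 = 9.8
  [7.5→11.5]: (8.86+4.11)/2 × 4 = 25.94
  Sum = 187.78 mg/L·h
IV tail: 4.11/0.192 = 21.406; AUC_iv,0→∞ = 187.78 + 21.406 = 209.186 mg/L·h
Trapezoidal AUC_0→12 (sublingual tablet):
  [0→1]: (0.00+26.83)/2 × 1 = 13.415
  [1→3]: (26.83+32.57)/2 × 2 = 59.4
  [3→9]: (32.57+11.90)/2 × 6 = 133.41
  [9→10]: (11.90+9.84)/2 × 1 = 10.87
  [10→12]: (9.84+6.71)/2 × 2 = 16.55
  Sum = 233.645 mg/L·h
sublingual tablet tail: 6.71/0.192 = 34.948; AUC_ev,0→∞ = 233.645 + 34.948 = 268.593 mg/L·h
F = (AUC_ev/D_ev)/(AUC_iv/D_iv) = (268.593/30)/(209.186/20) = 8.9531/10.4593 = 0.8560

F = 0.856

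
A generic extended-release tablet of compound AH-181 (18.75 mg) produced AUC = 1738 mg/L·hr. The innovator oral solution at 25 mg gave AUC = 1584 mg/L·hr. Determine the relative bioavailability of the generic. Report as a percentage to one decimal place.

F_rel = (AUC_test/D_test) / (AUC_ref/D_ref)
      = (1738/18.75) / (1584/25)
      = 92.6933 / 63.36 = 1.4630 = 146.30%

F_rel = 146.3%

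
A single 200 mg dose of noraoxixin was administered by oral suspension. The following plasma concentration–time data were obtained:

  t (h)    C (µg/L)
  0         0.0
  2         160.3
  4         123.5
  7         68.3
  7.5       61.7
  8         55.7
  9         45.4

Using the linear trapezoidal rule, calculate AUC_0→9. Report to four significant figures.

AUC = 844.2 µg/L·h

Trapezoidal AUC_0→9:
  [0→2]: (0.0+160.3)/2 × 2 = 160.3
  [2→4]: (160.3+123.5)/2 × 2 = 283.8
  [4→7]: (123.5+68.3)/2 × 3 = 287.7
  [7→7.5]: (68.3+61.7)/2 × 0.5 = 32.5
  [7.5→8]: (61.7+55.7)/2 × 0.5 = 29.35
  [8→9]: (55.7+45.4)/2 × 1 = 50.55
  Sum = 844.2 µg/L·h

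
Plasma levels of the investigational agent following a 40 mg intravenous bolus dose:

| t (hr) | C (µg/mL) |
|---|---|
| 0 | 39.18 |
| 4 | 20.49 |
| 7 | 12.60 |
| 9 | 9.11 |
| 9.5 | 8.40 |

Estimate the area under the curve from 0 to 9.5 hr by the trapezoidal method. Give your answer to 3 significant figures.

AUC = 195 µg/mL·hr

Trapezoidal AUC_0→9.5:
  [0→4]: (39.18+20.49)/2 × 4 = 119.34
  [4→7]: (20.49+12.60)/2 × 3 = 49.635
  [7→9]: (12.60+9.11)/2 × 2 = 21.71
  [9→9.5]: (9.11+8.40)/2 × 0.5 = 4.3775
  Sum = 195.0625 µg/mL·hr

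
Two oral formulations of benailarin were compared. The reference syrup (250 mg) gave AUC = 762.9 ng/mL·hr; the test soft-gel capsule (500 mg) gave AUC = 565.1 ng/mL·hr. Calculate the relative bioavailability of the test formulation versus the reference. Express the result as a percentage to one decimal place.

F_rel = (AUC_test/D_test) / (AUC_ref/D_ref)
      = (565.1/500) / (762.9/250)
      = 1.1302 / 3.0516 = 0.3704 = 37.04%

F_rel = 37.0%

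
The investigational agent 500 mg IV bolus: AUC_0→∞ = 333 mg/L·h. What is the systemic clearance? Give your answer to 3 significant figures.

CL = Dose_iv / AUC_0→∞
   = 500 / 333 = 1.5015 L/h

CL = 1.50 L/h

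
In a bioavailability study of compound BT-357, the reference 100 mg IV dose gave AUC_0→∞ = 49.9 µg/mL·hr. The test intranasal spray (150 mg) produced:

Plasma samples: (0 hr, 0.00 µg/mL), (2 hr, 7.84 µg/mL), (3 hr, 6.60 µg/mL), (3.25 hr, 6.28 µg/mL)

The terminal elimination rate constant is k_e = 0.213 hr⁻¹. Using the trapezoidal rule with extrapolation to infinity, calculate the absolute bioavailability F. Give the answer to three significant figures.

F = 0.617

Trapezoidal AUC_0→3.25 (intranasal spray):
  [0→2]: (0.00+7.84)/2 × 2 = 7.84
  [2→3]: (7.84+6.60)/2 × 1 = 7.22
  [3→3.25]: (6.60+6.28)/2 × 0.25 = 1.61
  Sum = 16.67 µg/mL·hr
Tail: C_last/k_e = 6.28/0.213 = 29.484
AUC_0→∞ (intranasal spray) = 16.67 + 29.484 = 46.154 µg/mL·hr
F = (AUC_ev/D_ev)/(AUC_iv/D_iv) = (46.154/150)/(49.9/100) = 0.307693/0.499 = 0.6166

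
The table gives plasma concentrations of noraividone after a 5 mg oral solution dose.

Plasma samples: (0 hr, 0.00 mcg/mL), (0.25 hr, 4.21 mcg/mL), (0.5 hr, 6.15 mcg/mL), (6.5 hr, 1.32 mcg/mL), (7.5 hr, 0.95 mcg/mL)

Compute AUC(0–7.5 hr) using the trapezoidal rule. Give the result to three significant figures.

Trapezoidal AUC_0→7.5:
  [0→0.25]: (0.00+4.21)/2 × 0.25 = 0.52625
  [0.25→0.5]: (4.21+6.15)/2 × 0.25 = 1.295
  [0.5→6.5]: (6.15+1.32)/2 × 6 = 22.41
  [6.5→7.5]: (1.32+0.95)/2 × 1 = 1.135
  Sum = 25.36625 mcg/mL·hr

AUC = 25.4 mcg/mL·hr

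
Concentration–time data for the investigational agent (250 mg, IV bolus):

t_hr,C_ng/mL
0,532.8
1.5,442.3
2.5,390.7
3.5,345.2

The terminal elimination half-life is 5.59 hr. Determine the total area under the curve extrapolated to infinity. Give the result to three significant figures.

AUC = 4300 ng/mL·hr

Trapezoidal AUC_0→3.5:
  [0→1.5]: (532.8+442.3)/2 × 1.5 = 731.325
  [1.5→2.5]: (442.3+390.7)/2 × 1 = 416.5
  [2.5→3.5]: (390.7+345.2)/2 × 1 = 367.95
  Sum = 1515.775 ng/mL·hr
k_e = ln2 / t½ = 0.693147 / 5.59 = 0.1240 hr^-1
Extrapolated tail: C_last / k_e = 345.2 / 0.124 = 2783.871
AUC_0→∞ = 1515.775 + 2783.871 = 4299.646 ng/mL·hr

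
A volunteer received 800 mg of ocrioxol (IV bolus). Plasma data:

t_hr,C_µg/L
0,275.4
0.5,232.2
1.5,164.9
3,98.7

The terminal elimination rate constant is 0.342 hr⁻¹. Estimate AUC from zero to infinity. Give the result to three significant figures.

AUC = 812 µg/L·hr

Trapezoidal AUC_0→3:
  [0→0.5]: (275.4+232.2)/2 × 0.5 = 126.9
  [0.5→1.5]: (232.2+164.9)/2 × 1 = 198.55
  [1.5→3]: (164.9+98.7)/2 × 1.5 = 197.7
  Sum = 523.15 µg/L·hr
Extrapolated tail: C_last / k_e = 98.7 / 0.342 = 288.596
AUC_0→∞ = 523.15 + 288.596 = 811.746 µg/L·hr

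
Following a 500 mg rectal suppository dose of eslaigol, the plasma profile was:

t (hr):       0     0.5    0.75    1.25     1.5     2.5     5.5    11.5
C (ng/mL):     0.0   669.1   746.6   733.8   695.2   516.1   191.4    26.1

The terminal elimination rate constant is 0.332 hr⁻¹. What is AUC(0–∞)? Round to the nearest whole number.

AUC = 3291 ng/mL·hr

Trapezoidal AUC_0→11.5:
  [0→0.5]: (0.0+669.1)/2 × 0.5 = 167.275
  [0.5→0.75]: (669.1+746.6)/2 × 0.25 = 176.9625
  [0.75→1.25]: (746.6+733.8)/2 × 0.5 = 370.1
  [1.25→1.5]: (733.8+695.2)/2 × 0.25 = 178.625
  [1.5→2.5]: (695.2+516.1)/2 × 1 = 605.65
  [2.5→5.5]: (516.1+191.4)/2 × 3 = 1061.25
  [5.5→11.5]: (191.4+26.1)/2 × 6 = 652.5
  Sum = 3212.3625 ng/mL·hr
Extrapolated tail: C_last / k_e = 26.1 / 0.332 = 78.614
AUC_0→∞ = 3212.3625 + 78.614 = 3290.9765 ng/mL·hr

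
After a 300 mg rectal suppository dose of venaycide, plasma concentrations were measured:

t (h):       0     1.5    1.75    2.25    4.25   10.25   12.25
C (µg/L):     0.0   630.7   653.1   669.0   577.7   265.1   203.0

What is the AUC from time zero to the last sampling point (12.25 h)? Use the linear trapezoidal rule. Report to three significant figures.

Trapezoidal AUC_0→12.25:
  [0→1.5]: (0.0+630.7)/2 × 1.5 = 473.025
  [1.5→1.75]: (630.7+653.1)/2 × 0.25 = 160.475
  [1.75→2.25]: (653.1+669.0)/2 × 0.5 = 330.525
  [2.25→4.25]: (669.0+577.7)/2 × 2 = 1246.7
  [4.25→10.25]: (577.7+265.1)/2 × 6 = 2528.4
  [10.25→12.25]: (265.1+203.0)/2 × 2 = 468.1
  Sum = 5207.225 µg/L·h

AUC = 5210 µg/L·h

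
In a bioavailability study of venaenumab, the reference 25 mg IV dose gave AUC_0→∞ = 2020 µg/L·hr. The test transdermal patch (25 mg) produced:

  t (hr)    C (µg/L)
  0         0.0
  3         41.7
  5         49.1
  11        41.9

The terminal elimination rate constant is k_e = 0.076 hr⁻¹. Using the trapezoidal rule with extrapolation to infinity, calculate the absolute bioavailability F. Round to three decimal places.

Trapezoidal AUC_0→11 (transdermal patch):
  [0→3]: (0.0+41.7)/2 × 3 = 62.55
  [3→5]: (41.7+49.1)/2 × 2 = 90.8
  [5→11]: (49.1+41.9)/2 × 6 = 273.0
  Sum = 426.35 µg/L·hr
Tail: C_last/k_e = 41.9/0.076 = 551.316
AUC_0→∞ (transdermal patch) = 426.35 + 551.316 = 977.666 µg/L·hr
F = (AUC_ev/D_ev)/(AUC_iv/D_iv) = (977.666/25)/(2020/25) = 39.10664/80.8 = 0.4840

F = 0.484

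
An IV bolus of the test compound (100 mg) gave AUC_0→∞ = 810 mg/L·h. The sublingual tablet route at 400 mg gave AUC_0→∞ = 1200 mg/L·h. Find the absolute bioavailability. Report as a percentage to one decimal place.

F = 37.0%

F = (AUC_ev / D_ev) / (AUC_iv / D_iv)
  = (1200/400) / (810/100)
  = 3 / 8.1 = 0.3704
  = 37.04%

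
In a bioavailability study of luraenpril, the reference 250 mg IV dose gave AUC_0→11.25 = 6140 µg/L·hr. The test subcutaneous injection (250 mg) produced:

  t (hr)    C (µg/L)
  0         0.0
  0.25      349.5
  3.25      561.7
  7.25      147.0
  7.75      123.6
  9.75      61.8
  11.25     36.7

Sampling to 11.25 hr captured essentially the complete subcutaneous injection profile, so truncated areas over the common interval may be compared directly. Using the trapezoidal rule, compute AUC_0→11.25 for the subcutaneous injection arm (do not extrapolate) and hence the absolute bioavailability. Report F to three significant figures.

F = 0.514

Trapezoidal AUC_0→11.25 (subcutaneous injection):
  [0→0.25]: (0.0+349.5)/2 × 0.25 = 43.6875
  [0.25→3.25]: (349.5+561.7)/2 × 3 = 1366.8
  [3.25→7.25]: (561.7+147.0)/2 × 4 = 1417.4
  [7.25→7.75]: (147.0+123.6)/2 × 0.5 = 67.65
  [7.75→9.75]: (123.6+61.8)/2 × 2 = 185.4
  [9.75→11.25]: (61.8+36.7)/2 × 1.5 = 73.875
  Sum = 3154.8125 µg/L·hr
F = (AUC_ev/D_ev)/(AUC_iv/D_iv) = (3154.8125/250)/(6140/250) = 12.61925/24.56 = 0.5138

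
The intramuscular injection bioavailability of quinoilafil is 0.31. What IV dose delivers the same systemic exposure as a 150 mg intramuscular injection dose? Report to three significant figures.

D_iv = 46.5 mg

Systemic exposure from an extravascular dose = F × D_ev, so the equivalent IV dose is F × D_ev.
D_iv = F × D_ev = 0.31 × 150 = 46.5 mg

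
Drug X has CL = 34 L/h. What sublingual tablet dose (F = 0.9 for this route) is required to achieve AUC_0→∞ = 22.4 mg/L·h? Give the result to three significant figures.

Dose = CL × AUC_0→∞ / F
     = 34 × 22.4 / 0.9 = 846.222 mg

Dose = 846 mg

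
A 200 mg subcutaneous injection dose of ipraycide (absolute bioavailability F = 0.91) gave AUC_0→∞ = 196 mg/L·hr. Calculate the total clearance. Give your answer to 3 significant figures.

CL = 0.929 L/hr

CL = F × Dose / AUC_0→∞
   = 0.91 × 200 / 196 = 0.928571 L/hr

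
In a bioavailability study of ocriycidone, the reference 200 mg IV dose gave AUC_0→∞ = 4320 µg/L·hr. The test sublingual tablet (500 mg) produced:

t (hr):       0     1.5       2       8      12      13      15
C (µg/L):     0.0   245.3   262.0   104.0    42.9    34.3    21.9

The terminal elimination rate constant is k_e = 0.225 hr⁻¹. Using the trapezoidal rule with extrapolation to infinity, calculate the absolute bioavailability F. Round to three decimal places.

F = 0.175

Trapezoidal AUC_0→15 (sublingual tablet):
  [0→1.5]: (0.0+245.3)/2 × 1.5 = 183.975
  [1.5→2]: (245.3+262.0)/2 × 0.5 = 126.825
  [2→8]: (262.0+104.0)/2 × 6 = 1098.0
  [8→12]: (104.0+42.9)/2 × 4 = 293.8
  [12→13]: (42.9+34.3)/2 × 1 = 38.6
  [13→15]: (34.3+21.9)/2 × 2 = 56.2
  Sum = 1797.4 µg/L·hr
Tail: C_last/k_e = 21.9/0.225 = 97.333
AUC_0→∞ (sublingual tablet) = 1797.4 + 97.333 = 1894.733 µg/L·hr
F = (AUC_ev/D_ev)/(AUC_iv/D_iv) = (1894.733/500)/(4320/200) = 3.789466/21.6 = 0.1754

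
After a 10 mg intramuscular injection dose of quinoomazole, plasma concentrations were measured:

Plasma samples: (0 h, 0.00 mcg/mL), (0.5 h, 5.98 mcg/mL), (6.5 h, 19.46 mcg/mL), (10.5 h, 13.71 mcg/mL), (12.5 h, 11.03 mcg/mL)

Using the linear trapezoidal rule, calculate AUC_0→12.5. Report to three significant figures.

AUC = 169 mcg/mL·h

Trapezoidal AUC_0→12.5:
  [0→0.5]: (0.00+5.98)/2 × 0.5 = 1.495
  [0.5→6.5]: (5.98+19.46)/2 × 6 = 76.32
  [6.5→10.5]: (19.46+13.71)/2 × 4 = 66.34
  [10.5→12.5]: (13.71+11.03)/2 × 2 = 24.74
  Sum = 168.895 mcg/mL·h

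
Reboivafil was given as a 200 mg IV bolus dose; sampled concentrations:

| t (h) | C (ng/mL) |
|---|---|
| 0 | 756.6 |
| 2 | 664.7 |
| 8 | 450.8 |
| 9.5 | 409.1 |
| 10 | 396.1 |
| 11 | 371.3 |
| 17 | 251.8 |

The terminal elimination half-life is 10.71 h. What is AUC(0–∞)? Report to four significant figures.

Trapezoidal AUC_0→17:
  [0→2]: (756.6+664.7)/2 × 2 = 1421.3
  [2→8]: (664.7+450.8)/2 × 6 = 3346.5
  [8→9.5]: (450.8+409.1)/2 × 1.5 = 644.925
  [9.5→10]: (409.1+396.1)/2 × 0.5 = 201.3
  [10→11]: (396.1+371.3)/2 × 1 = 383.7
  [11→17]: (371.3+251.8)/2 × 6 = 1869.3
  Sum = 7867.025 ng/mL·h
k_e = ln2 / t½ = 0.693147 / 10.71 = 0.0647 h^-1
Extrapolated tail: C_last / k_e = 251.8 / 0.0647 = 3891.808
AUC_0→∞ = 7867.025 + 3891.808 = 11758.833 ng/mL·h

AUC = 11760 ng/mL·h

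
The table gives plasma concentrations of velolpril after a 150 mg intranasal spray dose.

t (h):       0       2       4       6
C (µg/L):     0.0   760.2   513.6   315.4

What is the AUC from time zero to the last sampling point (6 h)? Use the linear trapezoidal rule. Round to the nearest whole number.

Trapezoidal AUC_0→6:
  [0→2]: (0.0+760.2)/2 × 2 = 760.2
  [2→4]: (760.2+513.6)/2 × 2 = 1273.8
  [4→6]: (513.6+315.4)/2 × 2 = 829.0
  Sum = 2863.0 µg/L·h

AUC = 2863 µg/L·h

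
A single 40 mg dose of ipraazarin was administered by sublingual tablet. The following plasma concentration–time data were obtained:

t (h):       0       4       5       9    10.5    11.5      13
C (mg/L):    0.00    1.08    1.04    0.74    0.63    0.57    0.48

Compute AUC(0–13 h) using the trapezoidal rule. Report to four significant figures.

AUC = 9.195 mg/L·h

Trapezoidal AUC_0→13:
  [0→4]: (0.00+1.08)/2 × 4 = 2.16
  [4→5]: (1.08+1.04)/2 × 1 = 1.06
  [5→9]: (1.04+0.74)/2 × 4 = 3.56
  [9→10.5]: (0.74+0.63)/2 × 1.5 = 1.0275
  [10.5→11.5]: (0.63+0.57)/2 × 1 = 0.6
  [11.5→13]: (0.57+0.48)/2 × 1.5 = 0.7875
  Sum = 9.195 mg/L·h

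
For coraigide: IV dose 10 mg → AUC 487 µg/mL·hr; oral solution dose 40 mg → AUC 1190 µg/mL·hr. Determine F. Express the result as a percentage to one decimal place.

F = 61.1%

F = (AUC_ev / D_ev) / (AUC_iv / D_iv)
  = (1190/40) / (487/10)
  = 29.75 / 48.7 = 0.6109
  = 61.09%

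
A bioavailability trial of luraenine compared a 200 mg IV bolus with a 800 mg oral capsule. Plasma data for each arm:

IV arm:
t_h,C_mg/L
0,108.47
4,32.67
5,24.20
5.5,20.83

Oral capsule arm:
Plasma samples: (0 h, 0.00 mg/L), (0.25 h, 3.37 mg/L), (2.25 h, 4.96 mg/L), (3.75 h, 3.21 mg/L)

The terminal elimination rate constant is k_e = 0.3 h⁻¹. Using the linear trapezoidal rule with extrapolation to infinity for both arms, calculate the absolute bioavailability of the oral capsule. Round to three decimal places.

F = 0.016

Trapezoidal AUC_0→5.5 (IV):
  [0→4]: (108.47+32.67)/2 × 4 = 282.28
  [4→5]: (32.67+24.20)/2 × 1 = 28.435
  [5→5.5]: (24.20+20.83)/2 × 0.5 = 11.2575
  Sum = 321.9725 mg/L·h
IV tail: 20.83/0.3 = 69.433; AUC_iv,0→∞ = 321.9725 + 69.433 = 391.4055 mg/L·h
Trapezoidal AUC_0→3.75 (oral capsule):
  [0→0.25]: (0.00+3.37)/2 × 0.25 = 0.42125
  [0.25→2.25]: (3.37+4.96)/2 × 2 = 8.33
  [2.25→3.75]: (4.96+3.21)/2 × 1.5 = 6.1275
  Sum = 14.87875 mg/L·h
oral capsule tail: 3.21/0.3 = 10.700; AUC_ev,0→∞ = 14.87875 + 10.700 = 25.57875 mg/L·h
F = (AUC_ev/D_ev)/(AUC_iv/D_iv) = (25.57875/800)/(391.4055/200) = 0.0319734/1.9570275 = 0.0163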